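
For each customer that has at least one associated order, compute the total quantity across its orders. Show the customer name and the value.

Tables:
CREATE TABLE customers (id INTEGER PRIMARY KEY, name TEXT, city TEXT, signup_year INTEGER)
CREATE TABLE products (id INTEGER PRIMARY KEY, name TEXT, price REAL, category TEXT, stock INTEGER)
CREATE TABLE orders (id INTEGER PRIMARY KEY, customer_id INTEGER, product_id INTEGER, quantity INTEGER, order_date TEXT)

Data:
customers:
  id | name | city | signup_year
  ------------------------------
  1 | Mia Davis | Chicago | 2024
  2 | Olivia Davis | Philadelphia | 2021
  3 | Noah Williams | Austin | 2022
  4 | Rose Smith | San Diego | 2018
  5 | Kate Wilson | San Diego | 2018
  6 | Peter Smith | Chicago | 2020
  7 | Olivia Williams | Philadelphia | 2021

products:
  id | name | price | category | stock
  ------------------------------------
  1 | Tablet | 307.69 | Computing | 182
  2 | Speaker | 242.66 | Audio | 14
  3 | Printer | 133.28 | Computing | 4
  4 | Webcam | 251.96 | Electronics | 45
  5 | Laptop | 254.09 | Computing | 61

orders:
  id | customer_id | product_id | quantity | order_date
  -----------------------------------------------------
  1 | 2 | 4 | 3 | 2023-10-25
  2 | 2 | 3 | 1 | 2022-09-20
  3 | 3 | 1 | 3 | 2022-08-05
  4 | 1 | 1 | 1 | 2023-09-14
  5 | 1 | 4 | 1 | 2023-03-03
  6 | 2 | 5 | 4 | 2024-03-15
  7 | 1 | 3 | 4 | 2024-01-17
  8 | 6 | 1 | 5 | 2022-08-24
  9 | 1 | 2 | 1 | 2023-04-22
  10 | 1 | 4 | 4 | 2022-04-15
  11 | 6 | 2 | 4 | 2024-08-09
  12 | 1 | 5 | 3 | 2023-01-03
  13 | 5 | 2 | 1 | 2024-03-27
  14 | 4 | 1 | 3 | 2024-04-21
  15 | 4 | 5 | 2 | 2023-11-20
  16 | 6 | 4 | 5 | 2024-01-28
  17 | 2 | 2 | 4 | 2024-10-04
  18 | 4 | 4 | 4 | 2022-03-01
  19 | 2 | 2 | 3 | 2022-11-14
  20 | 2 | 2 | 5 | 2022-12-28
SELECT p.name, SUM(c.quantity) AS sum_quantity FROM orders c JOIN customers p ON c.customer_id = p.id GROUP BY p.id, p.name

Execution result:
name | sum_quantity
Mia Davis | 14
Olivia Davis | 20
Noah Williams | 3
Rose Smith | 9
Kate Wilson | 1
Peter Smith | 14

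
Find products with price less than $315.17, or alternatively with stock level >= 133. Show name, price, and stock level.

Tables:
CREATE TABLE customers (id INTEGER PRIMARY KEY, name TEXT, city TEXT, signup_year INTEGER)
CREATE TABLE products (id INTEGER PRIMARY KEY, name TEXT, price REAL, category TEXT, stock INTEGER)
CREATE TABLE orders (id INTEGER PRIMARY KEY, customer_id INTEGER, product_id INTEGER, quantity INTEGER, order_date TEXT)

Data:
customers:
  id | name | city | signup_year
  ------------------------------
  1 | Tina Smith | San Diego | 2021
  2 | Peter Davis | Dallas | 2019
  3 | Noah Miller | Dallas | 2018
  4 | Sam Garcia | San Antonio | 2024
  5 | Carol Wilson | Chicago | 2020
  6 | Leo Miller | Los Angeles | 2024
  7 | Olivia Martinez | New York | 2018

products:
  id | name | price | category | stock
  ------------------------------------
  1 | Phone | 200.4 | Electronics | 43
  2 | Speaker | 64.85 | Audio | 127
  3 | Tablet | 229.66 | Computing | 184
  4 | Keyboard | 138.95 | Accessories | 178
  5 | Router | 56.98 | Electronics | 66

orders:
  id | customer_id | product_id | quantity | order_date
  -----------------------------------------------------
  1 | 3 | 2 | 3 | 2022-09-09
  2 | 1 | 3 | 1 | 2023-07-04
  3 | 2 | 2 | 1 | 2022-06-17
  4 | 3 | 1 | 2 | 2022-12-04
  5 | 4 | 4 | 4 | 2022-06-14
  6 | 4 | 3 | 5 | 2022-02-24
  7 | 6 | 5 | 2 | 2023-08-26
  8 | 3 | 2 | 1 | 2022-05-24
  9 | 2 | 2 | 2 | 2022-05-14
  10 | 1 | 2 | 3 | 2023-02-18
SELECT name, price, stock FROM products WHERE price < 315.17 OR stock >= 133

Execution result:
name | price | stock
Phone | 200.40 | 43
Speaker | 64.85 | 127
Tablet | 229.66 | 184
Keyboard | 138.95 | 178
Router | 56.98 | 66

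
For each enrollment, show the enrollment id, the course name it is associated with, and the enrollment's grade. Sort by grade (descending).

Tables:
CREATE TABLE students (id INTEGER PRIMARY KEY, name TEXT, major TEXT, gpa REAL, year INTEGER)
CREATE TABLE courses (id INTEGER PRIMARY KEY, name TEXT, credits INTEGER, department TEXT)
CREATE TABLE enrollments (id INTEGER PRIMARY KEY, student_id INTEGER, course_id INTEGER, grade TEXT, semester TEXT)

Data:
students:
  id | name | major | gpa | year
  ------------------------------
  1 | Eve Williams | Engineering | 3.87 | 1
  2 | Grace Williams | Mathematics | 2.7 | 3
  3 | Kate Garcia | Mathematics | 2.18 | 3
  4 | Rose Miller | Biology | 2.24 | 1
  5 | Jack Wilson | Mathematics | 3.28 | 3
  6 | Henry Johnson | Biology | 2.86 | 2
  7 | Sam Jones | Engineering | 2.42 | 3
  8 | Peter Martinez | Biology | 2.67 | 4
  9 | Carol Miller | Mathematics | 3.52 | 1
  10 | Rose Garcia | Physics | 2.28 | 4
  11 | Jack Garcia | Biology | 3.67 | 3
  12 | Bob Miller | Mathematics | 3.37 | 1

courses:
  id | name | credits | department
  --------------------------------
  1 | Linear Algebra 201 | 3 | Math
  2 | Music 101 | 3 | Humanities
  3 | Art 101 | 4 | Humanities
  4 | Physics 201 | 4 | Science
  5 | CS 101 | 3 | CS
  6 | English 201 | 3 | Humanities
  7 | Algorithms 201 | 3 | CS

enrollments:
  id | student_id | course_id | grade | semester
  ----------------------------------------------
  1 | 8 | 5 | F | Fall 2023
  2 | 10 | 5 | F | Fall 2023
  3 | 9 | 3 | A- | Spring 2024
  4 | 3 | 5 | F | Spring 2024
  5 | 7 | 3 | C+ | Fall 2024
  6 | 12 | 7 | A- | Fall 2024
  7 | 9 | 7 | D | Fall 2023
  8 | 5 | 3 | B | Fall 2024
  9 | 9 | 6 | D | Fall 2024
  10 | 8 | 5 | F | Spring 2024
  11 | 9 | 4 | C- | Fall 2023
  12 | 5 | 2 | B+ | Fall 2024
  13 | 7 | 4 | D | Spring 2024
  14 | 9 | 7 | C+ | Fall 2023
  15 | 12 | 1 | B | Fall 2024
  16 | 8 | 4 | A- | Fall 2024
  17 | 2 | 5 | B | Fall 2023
SELECT c.id, p.name AS course, c.grade FROM enrollments c JOIN courses p ON c.course_id = p.id ORDER BY c.grade DESC

Execution result:
id | course | grade
1 | CS 101 | F
2 | CS 101 | F
4 | CS 101 | F
10 | CS 101 | F
7 | Algorithms 201 | D
9 | English 201 | D
13 | Physics 201 | D
11 | Physics 201 | C-
5 | Art 101 | C+
14 | Algorithms 201 | C+
12 | Music 101 | B+
8 | Art 101 | B
15 | Linear Algebra 201 | B
17 | CS 101 | B
3 | Art 101 | A-
6 | Algorithms 201 | A-
16 | Physics 201 | A-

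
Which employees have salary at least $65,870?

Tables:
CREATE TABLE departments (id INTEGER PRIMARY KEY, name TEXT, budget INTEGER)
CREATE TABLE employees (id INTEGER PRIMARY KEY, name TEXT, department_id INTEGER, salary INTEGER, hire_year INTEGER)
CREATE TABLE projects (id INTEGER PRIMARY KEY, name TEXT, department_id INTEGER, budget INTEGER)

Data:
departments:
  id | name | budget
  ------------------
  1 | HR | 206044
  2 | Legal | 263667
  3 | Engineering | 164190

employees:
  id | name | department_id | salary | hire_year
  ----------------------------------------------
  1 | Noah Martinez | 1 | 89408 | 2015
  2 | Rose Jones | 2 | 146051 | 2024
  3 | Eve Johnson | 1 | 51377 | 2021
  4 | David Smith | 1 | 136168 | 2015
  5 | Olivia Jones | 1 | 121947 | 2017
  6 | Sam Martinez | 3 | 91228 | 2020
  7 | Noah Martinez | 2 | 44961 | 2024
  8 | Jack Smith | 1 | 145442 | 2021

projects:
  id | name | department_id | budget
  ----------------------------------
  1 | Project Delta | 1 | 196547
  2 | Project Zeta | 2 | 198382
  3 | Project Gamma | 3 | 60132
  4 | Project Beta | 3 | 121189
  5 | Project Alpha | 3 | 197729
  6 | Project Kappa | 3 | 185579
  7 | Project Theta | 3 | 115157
SELECT name, salary FROM employees WHERE salary >= 65870

Execution result:
name | salary
Noah Martinez | 89408
Rose Jones | 146051
David Smith | 136168
Olivia Jones | 121947
Sam Martinez | 91228
Jack Smith | 145442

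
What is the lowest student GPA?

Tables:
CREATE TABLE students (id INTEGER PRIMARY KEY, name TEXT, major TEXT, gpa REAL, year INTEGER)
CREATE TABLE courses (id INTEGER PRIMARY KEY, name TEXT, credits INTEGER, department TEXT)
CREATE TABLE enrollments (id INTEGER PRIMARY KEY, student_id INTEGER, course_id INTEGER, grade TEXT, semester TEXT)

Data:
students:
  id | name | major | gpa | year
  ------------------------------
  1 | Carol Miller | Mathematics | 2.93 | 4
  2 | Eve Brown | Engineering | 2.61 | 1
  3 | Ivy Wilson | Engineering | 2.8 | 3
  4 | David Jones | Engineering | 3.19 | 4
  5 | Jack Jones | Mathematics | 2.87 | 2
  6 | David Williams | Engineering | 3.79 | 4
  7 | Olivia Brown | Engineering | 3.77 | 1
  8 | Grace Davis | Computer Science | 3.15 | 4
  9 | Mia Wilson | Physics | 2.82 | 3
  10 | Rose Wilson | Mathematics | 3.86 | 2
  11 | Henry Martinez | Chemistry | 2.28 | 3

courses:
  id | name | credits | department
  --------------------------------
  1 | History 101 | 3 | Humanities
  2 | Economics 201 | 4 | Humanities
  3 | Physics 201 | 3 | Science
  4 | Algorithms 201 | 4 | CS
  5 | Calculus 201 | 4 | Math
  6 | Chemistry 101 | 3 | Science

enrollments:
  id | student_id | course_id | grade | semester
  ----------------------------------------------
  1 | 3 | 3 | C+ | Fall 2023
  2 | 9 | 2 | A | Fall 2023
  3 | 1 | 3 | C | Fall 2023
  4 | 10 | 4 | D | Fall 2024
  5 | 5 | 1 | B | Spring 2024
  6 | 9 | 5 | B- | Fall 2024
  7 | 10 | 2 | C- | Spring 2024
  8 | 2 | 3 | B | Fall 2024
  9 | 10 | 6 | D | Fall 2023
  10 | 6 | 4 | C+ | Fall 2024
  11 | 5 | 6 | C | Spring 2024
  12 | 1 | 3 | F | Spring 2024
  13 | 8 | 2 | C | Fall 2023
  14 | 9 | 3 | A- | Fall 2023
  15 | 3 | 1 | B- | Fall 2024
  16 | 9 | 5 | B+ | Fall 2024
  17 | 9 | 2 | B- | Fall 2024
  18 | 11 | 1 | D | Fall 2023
SELECT MIN(gpa) FROM students

Execution result:
2.28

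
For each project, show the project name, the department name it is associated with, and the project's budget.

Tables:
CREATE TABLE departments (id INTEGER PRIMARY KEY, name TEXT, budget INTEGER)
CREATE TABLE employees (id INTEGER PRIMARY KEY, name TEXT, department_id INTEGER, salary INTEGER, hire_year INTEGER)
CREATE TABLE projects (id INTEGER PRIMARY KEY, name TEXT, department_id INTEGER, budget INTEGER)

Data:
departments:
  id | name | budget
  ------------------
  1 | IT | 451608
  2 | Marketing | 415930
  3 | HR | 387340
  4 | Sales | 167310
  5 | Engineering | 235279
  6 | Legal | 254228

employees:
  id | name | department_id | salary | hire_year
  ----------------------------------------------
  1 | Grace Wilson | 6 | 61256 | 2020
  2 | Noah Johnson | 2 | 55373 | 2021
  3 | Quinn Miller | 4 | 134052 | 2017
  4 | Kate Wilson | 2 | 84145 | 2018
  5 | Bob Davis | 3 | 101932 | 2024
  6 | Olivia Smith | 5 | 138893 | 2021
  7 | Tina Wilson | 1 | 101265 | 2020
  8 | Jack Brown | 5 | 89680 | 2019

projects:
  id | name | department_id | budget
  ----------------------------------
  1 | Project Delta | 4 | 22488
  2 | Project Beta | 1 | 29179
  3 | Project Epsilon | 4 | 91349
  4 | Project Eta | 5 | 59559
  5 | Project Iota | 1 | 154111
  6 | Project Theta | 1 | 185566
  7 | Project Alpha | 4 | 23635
SELECT c.name, p.name AS department, c.budget FROM projects c JOIN departments p ON c.department_id = p.id

Execution result:
name | department | budget
Project Delta | Sales | 22488
Project Beta | IT | 29179
Project Epsilon | Sales | 91349
Project Eta | Engineering | 59559
Project Iota | IT | 154111
Project Theta | IT | 185566
Project Alpha | Sales | 23635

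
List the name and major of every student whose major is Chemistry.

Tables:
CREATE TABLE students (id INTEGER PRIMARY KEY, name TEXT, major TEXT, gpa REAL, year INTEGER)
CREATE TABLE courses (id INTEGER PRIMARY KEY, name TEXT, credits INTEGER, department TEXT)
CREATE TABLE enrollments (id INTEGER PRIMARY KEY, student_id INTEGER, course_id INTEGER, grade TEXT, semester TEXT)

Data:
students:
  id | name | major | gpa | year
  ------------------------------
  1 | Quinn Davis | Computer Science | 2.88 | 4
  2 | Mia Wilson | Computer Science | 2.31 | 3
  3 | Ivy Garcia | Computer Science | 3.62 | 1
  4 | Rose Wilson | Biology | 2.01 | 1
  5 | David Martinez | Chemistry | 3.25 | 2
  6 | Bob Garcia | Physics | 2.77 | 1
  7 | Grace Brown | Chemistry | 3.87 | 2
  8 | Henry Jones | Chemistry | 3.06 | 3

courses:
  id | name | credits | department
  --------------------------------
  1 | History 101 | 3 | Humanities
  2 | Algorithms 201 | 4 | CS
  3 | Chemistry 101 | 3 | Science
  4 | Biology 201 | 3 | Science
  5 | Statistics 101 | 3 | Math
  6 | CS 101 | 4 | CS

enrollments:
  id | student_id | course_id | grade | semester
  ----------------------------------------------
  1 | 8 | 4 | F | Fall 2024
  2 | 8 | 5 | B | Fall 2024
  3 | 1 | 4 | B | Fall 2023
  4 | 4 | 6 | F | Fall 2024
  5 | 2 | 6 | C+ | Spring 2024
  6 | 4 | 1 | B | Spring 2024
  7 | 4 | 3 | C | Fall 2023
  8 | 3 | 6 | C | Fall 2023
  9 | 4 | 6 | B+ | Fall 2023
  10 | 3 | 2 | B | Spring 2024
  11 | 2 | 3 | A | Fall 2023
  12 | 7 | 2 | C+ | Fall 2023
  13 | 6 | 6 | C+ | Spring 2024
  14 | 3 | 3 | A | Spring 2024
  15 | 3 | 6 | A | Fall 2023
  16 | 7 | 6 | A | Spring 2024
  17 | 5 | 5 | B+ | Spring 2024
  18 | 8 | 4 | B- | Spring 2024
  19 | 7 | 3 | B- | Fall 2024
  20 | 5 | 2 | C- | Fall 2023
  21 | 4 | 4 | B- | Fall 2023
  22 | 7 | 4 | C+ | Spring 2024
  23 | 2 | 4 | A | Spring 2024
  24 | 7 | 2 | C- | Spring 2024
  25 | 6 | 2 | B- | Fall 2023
SELECT name, major FROM students WHERE major = 'Chemistry'

Execution result:
name | major
David Martinez | Chemistry
Grace Brown | Chemistry
Henry Jones | Chemistry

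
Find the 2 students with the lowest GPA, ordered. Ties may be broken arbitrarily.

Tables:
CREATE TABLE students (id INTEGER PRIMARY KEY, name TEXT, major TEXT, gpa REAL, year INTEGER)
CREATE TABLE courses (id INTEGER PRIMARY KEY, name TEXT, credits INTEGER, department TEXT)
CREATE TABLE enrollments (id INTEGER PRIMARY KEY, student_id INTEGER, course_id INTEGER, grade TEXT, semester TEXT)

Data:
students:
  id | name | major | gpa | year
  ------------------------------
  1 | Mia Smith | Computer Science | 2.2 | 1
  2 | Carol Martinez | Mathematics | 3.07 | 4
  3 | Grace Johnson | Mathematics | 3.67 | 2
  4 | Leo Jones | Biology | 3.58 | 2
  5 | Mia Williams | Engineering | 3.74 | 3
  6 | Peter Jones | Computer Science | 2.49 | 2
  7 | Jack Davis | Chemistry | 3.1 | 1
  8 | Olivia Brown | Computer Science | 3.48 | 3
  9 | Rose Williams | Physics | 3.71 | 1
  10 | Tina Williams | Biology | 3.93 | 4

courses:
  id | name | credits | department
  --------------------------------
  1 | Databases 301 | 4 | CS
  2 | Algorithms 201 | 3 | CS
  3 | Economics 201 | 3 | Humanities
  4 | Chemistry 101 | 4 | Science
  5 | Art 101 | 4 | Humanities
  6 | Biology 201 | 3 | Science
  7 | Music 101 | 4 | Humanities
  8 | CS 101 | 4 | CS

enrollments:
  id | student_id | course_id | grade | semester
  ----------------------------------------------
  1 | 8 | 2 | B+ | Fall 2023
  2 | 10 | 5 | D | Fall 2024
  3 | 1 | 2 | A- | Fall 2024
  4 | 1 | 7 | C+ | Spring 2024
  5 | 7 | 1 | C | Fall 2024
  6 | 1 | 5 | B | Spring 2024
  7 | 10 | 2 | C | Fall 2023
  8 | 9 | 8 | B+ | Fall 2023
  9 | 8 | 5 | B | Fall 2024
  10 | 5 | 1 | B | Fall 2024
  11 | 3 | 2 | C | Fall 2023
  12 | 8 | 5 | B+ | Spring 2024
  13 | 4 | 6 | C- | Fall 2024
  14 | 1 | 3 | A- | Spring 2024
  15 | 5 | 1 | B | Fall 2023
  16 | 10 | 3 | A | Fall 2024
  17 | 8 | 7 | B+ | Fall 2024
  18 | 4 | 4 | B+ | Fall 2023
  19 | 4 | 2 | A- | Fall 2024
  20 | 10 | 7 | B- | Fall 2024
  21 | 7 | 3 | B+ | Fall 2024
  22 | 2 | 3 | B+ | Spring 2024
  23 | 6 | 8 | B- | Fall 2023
SELECT name, gpa FROM students ORDER BY gpa ASC LIMIT 2

Execution result:
name | gpa
Mia Smith | 2.20
Peter Jones | 2.49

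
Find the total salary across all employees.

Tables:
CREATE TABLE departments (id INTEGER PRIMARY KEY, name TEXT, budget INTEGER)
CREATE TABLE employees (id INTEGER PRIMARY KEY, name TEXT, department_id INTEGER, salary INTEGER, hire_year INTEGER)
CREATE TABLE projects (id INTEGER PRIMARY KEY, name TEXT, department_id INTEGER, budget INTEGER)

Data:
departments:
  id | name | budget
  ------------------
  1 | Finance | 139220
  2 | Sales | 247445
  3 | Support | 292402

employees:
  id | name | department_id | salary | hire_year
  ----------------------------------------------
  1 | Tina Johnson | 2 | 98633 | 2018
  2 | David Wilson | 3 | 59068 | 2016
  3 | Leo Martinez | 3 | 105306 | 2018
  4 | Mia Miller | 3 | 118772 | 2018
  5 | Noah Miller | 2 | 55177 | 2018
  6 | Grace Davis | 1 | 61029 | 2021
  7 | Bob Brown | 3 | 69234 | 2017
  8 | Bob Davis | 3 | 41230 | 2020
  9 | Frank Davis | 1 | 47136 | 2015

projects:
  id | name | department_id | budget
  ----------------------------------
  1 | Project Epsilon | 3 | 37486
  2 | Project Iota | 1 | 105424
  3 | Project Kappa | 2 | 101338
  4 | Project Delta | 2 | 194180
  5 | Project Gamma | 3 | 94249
SELECT SUM(salary) FROM employees

Execution result:
655585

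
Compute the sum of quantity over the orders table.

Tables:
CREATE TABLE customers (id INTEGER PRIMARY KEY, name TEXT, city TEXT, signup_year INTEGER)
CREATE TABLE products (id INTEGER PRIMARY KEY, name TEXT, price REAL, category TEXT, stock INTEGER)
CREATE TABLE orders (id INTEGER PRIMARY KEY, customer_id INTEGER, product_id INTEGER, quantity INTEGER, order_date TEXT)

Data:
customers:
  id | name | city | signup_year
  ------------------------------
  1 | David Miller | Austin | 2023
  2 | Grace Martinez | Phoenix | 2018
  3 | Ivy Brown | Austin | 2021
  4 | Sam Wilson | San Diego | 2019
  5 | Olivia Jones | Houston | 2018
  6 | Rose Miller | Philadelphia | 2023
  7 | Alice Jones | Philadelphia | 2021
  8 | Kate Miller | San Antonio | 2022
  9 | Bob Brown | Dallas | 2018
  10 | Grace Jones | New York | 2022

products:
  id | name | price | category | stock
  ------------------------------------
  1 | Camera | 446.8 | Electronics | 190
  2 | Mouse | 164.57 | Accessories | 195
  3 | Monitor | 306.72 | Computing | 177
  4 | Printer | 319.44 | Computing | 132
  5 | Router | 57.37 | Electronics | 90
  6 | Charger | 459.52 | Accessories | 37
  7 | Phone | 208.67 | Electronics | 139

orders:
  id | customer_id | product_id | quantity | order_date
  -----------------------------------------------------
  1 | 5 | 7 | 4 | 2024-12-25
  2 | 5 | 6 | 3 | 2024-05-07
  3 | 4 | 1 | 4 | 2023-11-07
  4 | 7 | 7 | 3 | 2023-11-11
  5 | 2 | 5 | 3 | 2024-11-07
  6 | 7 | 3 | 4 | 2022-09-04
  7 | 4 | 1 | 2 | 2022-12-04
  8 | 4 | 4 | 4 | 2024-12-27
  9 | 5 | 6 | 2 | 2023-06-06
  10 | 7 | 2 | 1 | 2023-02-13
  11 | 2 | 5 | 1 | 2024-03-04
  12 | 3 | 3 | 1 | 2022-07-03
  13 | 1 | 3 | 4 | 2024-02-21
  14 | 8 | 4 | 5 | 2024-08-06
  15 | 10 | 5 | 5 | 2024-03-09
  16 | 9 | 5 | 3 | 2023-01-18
SELECT SUM(quantity) FROM orders

Execution result:
49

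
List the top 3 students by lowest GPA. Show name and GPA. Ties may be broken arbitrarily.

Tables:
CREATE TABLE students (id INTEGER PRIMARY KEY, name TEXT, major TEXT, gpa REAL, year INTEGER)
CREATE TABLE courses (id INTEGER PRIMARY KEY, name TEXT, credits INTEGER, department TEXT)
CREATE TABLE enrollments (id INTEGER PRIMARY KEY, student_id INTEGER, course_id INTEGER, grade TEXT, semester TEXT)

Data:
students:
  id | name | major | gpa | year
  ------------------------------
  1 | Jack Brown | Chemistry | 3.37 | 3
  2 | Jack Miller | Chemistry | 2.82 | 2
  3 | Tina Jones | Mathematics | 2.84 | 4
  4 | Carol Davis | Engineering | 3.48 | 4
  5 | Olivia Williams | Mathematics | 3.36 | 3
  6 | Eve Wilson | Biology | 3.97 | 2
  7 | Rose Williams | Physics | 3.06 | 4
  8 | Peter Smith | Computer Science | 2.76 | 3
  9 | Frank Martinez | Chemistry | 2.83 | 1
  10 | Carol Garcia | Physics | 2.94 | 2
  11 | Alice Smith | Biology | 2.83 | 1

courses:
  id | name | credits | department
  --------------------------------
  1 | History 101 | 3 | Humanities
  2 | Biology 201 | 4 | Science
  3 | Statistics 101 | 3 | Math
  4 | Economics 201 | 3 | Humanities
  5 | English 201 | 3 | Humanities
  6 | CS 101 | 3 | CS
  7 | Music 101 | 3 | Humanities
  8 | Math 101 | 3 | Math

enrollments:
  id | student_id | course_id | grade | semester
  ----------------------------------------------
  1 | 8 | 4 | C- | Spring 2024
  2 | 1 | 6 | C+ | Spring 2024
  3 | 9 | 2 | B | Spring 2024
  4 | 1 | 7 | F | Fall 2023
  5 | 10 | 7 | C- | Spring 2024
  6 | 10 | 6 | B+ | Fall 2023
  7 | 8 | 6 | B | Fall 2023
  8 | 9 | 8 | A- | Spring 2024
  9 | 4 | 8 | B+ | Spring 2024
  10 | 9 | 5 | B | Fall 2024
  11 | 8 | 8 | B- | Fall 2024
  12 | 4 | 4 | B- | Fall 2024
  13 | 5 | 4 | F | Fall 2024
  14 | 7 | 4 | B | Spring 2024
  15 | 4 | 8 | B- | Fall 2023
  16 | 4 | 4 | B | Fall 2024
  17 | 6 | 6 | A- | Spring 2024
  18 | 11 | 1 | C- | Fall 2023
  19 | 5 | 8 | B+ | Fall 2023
SELECT name, gpa FROM students ORDER BY gpa ASC LIMIT 3

Execution result:
name | gpa
Peter Smith | 2.76
Jack Miller | 2.82
Frank Martinez | 2.83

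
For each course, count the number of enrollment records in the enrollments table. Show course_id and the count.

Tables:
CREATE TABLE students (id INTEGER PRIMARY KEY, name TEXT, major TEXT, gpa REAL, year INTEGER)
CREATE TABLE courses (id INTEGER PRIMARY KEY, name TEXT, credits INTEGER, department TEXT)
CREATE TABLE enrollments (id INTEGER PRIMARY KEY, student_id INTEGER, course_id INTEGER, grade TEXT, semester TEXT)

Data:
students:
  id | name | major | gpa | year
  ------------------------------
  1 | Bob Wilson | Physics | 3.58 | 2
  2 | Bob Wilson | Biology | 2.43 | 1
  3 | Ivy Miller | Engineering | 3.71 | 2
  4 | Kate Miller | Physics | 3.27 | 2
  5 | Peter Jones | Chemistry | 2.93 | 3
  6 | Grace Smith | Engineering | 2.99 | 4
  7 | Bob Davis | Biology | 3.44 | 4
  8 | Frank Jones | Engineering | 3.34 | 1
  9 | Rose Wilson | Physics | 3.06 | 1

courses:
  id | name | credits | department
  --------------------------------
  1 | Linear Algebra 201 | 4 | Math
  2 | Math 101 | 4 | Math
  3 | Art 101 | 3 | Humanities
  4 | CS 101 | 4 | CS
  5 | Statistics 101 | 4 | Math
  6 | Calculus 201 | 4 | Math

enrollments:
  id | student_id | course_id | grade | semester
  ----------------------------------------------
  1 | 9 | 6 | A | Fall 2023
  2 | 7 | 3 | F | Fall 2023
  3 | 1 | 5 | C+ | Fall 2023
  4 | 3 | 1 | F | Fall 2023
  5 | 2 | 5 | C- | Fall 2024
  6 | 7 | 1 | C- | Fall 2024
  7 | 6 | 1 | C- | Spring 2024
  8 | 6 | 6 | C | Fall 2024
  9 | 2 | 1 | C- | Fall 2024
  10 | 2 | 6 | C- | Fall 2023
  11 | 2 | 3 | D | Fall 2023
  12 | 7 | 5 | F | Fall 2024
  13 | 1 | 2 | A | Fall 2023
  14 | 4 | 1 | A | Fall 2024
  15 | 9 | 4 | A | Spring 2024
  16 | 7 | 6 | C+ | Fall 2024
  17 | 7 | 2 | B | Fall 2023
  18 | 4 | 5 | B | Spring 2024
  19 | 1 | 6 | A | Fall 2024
SELECT course_id, COUNT(*) AS enrollment_count FROM enrollments GROUP BY course_id

Execution result:
course_id | enrollment_count
1 | 5
2 | 2
3 | 2
4 | 1
5 | 4
6 | 5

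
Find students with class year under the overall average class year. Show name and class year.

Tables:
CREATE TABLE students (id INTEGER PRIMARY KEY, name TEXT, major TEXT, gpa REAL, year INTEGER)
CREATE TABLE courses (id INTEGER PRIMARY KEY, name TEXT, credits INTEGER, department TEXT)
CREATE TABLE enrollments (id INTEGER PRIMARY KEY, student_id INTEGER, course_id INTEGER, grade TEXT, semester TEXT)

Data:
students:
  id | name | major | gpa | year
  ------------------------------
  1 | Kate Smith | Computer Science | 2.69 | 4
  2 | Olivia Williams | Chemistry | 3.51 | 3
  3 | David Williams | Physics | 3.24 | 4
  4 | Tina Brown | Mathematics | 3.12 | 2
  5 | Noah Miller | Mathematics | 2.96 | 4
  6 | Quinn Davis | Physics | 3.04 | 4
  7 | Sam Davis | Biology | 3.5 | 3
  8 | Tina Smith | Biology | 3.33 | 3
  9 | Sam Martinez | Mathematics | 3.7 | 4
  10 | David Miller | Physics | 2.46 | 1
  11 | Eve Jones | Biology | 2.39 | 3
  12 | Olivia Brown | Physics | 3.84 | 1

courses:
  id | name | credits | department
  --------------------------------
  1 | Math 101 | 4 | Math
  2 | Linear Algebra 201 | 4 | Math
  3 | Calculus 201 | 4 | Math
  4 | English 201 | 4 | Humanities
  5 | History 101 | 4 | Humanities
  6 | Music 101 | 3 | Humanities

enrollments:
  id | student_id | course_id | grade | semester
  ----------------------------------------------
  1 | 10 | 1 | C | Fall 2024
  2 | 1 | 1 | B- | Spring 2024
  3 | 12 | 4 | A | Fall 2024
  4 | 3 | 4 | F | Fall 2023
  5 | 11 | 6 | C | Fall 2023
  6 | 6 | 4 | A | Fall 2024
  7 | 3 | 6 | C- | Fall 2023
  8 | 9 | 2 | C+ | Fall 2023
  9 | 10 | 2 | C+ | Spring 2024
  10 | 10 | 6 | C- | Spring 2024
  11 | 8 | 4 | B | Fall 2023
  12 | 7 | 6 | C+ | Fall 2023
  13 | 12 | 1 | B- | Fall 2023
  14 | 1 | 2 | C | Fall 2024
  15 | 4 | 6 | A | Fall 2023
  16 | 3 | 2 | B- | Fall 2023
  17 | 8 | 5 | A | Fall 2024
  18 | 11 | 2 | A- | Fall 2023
SELECT name, year FROM students WHERE year < (SELECT AVG(year) FROM students)

Execution result:
name | year
Tina Brown | 2
David Miller | 1
Olivia Brown | 1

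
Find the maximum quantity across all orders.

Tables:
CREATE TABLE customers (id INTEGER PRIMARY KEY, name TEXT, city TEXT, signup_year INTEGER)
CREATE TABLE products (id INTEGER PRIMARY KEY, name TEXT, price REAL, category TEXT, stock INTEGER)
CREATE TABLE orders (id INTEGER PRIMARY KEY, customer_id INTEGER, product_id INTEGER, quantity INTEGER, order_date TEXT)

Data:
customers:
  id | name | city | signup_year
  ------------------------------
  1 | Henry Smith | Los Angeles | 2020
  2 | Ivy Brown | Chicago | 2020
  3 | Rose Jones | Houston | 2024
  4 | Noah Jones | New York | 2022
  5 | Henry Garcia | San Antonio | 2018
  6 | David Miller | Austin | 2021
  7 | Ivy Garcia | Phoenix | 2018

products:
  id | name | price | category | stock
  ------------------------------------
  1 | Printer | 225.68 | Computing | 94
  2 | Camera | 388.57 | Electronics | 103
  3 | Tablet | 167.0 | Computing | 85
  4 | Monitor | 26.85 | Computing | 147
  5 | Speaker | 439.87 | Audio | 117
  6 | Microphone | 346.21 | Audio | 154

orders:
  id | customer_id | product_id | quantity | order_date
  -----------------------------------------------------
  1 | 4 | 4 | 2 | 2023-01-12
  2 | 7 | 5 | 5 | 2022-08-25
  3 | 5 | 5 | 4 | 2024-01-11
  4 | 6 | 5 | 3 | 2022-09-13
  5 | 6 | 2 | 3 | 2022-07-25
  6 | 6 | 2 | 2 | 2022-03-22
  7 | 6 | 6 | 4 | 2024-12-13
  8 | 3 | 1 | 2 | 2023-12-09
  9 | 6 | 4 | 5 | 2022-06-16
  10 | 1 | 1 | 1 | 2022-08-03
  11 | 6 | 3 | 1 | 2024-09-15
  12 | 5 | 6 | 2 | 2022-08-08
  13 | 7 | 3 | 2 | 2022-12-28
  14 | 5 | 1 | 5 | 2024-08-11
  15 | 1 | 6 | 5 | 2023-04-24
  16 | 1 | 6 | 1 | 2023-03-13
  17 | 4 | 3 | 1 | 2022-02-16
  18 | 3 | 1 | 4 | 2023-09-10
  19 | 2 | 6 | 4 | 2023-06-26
SELECT MAX(quantity) FROM orders

Execution result:
5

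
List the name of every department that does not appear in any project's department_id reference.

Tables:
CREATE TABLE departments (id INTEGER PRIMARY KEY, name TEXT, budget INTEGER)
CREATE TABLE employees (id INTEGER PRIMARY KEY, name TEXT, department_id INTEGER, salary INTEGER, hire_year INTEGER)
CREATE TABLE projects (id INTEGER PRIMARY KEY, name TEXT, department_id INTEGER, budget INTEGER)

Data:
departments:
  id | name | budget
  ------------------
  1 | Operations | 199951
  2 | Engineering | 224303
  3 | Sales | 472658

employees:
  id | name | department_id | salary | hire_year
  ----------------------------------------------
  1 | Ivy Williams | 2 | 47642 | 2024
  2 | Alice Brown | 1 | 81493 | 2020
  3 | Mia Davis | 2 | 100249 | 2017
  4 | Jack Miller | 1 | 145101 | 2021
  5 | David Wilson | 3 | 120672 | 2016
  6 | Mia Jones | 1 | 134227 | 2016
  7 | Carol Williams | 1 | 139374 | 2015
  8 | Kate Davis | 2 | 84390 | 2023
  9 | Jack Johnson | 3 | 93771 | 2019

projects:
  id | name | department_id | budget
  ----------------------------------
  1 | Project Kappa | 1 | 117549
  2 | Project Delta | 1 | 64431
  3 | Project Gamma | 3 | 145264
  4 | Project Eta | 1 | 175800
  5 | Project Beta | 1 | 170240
SELECT p.name FROM departments p LEFT JOIN projects c ON c.department_id = p.id WHERE c.id IS NULL

Execution result:
Engineering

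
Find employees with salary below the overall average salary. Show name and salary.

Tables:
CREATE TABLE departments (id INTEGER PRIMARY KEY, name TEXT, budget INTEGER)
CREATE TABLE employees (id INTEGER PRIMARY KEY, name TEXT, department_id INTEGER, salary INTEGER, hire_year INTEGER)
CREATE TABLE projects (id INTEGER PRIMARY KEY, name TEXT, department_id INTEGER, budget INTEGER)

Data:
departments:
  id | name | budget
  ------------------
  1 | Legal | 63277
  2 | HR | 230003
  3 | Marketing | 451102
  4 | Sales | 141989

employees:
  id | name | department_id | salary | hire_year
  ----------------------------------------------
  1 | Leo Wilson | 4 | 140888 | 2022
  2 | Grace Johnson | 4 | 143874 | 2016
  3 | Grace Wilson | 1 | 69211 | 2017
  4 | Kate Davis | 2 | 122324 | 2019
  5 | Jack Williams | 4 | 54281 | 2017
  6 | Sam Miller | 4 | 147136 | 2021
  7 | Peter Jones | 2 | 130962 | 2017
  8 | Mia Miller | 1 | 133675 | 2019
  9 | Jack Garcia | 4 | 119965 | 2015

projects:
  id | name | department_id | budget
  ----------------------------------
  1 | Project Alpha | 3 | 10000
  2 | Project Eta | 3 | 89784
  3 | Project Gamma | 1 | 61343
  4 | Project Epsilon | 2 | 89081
SELECT name, salary FROM employees WHERE salary < (SELECT AVG(salary) FROM employees)

Execution result:
name | salary
Grace Wilson | 69211
Jack Williams | 54281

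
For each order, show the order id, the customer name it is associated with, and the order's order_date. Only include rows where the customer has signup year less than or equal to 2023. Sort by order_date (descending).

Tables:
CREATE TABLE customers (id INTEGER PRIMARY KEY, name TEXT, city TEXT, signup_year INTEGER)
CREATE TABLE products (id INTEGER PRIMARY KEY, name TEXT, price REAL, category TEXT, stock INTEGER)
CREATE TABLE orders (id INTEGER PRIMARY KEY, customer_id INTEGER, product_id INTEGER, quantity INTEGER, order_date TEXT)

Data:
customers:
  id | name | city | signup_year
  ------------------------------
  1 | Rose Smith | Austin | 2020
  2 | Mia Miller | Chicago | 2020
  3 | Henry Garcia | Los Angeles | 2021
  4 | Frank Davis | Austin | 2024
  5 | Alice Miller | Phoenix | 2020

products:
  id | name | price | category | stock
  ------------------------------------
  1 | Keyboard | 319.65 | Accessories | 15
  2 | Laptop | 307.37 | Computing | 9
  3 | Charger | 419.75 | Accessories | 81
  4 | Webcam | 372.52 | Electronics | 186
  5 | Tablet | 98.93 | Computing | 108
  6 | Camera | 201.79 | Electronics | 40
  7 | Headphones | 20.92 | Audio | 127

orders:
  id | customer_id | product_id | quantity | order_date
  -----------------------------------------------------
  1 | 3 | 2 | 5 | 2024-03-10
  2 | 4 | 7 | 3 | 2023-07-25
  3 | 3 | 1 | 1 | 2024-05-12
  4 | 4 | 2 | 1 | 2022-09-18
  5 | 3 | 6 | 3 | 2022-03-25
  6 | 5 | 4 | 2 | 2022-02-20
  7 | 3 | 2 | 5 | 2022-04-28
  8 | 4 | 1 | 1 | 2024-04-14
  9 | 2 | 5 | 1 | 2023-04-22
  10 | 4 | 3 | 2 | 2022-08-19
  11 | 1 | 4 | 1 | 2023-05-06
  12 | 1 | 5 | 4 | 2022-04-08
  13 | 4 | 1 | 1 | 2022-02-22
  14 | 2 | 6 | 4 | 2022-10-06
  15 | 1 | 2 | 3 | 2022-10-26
SELECT c.id, p.name AS customer, c.order_date FROM orders c JOIN customers p ON c.customer_id = p.id WHERE p.signup_year <= 2023 ORDER BY c.order_date DESC

Execution result:
id | customer | order_date
3 | Henry Garcia | 2024-05-12
1 | Henry Garcia | 2024-03-10
11 | Rose Smith | 2023-05-06
9 | Mia Miller | 2023-04-22
15 | Rose Smith | 2022-10-26
14 | Mia Miller | 2022-10-06
7 | Henry Garcia | 2022-04-28
12 | Rose Smith | 2022-04-08
5 | Henry Garcia | 2022-03-25
6 | Alice Miller | 2022-02-20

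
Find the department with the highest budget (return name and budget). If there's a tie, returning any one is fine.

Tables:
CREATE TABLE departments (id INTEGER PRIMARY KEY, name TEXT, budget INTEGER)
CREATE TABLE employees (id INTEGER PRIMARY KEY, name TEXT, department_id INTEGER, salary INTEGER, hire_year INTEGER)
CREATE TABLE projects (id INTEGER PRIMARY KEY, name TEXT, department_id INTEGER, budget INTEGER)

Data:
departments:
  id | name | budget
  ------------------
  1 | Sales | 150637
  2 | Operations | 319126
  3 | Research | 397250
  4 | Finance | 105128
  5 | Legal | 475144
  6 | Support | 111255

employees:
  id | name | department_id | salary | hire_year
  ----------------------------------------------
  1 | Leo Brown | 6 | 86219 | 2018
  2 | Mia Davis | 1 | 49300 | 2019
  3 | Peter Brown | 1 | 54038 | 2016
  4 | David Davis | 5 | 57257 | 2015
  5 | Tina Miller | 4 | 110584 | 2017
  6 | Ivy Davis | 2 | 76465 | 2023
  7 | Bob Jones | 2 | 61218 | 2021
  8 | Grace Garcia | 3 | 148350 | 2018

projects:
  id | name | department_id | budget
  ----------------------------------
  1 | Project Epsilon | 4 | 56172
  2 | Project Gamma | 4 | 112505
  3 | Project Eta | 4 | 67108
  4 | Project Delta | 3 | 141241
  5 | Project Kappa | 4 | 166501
SELECT name, budget FROM departments ORDER BY budget DESC LIMIT 1

Execution result:
name | budget
Legal | 475144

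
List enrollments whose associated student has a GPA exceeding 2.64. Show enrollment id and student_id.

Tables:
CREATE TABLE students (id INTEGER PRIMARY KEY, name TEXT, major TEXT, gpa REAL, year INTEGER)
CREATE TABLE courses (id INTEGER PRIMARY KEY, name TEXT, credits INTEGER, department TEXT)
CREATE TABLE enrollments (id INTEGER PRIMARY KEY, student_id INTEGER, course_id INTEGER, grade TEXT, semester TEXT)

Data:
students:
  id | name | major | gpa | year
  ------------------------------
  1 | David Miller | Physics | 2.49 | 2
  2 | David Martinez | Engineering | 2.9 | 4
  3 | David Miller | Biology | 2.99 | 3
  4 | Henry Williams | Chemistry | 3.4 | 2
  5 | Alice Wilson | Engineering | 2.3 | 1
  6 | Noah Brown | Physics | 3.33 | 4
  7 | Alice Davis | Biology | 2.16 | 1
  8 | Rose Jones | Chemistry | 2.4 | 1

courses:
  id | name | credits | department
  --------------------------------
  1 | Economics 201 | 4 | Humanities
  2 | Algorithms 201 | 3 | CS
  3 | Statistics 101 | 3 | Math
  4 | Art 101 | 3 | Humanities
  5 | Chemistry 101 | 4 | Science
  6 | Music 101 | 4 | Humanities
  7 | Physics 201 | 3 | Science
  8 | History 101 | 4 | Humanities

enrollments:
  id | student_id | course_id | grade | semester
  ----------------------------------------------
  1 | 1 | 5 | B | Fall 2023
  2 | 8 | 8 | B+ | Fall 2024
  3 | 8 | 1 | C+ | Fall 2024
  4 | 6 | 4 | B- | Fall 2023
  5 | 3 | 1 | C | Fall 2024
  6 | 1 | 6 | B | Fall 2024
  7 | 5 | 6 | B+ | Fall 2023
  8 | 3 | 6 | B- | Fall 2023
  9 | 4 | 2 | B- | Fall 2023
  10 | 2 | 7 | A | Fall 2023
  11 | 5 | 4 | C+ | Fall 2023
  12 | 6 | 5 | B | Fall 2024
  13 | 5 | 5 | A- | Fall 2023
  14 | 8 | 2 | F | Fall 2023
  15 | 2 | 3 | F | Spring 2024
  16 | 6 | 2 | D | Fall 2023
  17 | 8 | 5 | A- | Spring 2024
SELECT id, student_id FROM enrollments WHERE student_id IN (SELECT id FROM students WHERE gpa > 2.64)

Execution result:
id | student_id
4 | 6
5 | 3
8 | 3
9 | 4
10 | 2
12 | 6
15 | 2
16 | 6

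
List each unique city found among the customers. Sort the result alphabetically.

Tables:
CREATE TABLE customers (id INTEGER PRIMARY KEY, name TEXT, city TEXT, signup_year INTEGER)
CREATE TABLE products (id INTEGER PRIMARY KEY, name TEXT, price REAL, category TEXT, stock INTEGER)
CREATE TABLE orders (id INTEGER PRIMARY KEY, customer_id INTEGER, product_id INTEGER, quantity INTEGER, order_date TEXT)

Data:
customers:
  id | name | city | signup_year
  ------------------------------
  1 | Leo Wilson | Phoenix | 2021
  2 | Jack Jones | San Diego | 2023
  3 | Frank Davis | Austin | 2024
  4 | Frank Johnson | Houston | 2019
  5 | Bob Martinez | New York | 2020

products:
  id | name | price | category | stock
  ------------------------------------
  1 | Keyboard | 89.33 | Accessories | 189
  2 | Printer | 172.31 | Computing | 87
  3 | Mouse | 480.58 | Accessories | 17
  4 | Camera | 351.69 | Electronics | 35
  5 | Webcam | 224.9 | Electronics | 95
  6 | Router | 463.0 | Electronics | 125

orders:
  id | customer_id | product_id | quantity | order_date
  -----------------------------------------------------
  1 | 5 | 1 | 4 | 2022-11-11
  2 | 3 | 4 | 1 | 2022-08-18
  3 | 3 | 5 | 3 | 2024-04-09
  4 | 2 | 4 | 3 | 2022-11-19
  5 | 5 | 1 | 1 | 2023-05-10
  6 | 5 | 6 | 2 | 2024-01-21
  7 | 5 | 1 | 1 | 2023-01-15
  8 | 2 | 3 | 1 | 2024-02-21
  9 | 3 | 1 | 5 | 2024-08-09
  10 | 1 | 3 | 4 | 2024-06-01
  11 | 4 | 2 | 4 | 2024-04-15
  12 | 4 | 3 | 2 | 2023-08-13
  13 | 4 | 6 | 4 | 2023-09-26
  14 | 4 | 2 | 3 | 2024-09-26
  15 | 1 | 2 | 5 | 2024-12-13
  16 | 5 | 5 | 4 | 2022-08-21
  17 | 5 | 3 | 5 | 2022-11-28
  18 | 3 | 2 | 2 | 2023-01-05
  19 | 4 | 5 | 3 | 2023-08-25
SELECT DISTINCT city FROM customers ORDER BY city

Execution result:
city
Austin
Houston
New York
Phoenix
San Diego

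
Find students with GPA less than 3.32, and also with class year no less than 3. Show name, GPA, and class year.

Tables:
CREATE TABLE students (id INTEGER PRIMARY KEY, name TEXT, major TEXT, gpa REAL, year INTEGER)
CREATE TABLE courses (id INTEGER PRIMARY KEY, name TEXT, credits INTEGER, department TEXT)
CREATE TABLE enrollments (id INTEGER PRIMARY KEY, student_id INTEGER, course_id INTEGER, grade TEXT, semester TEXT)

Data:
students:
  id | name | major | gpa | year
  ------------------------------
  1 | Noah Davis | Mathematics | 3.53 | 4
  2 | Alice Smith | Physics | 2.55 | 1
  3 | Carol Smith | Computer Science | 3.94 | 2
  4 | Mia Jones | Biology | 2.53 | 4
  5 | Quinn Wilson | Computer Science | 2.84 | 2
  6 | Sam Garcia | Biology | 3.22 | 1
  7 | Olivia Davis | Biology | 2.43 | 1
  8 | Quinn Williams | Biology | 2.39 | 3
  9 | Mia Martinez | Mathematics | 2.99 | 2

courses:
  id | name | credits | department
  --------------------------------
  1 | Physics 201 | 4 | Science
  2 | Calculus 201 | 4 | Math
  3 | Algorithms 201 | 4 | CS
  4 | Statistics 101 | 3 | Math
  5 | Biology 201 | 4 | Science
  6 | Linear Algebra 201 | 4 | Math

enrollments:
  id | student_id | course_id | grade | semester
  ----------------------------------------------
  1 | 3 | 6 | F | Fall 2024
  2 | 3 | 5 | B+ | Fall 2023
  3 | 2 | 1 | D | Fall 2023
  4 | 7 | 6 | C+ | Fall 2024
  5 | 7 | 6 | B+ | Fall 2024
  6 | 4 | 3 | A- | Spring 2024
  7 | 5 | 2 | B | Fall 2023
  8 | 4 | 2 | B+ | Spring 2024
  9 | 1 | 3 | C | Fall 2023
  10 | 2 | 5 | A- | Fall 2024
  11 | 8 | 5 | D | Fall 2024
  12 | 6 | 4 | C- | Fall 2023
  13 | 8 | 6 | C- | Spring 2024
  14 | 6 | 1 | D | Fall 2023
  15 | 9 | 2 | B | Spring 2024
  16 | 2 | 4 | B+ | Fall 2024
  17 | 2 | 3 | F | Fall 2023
SELECT name, gpa, year FROM students WHERE gpa < 3.32 AND year >= 3

Execution result:
name | gpa | year
Mia Jones | 2.53 | 4
Quinn Williams | 2.39 | 3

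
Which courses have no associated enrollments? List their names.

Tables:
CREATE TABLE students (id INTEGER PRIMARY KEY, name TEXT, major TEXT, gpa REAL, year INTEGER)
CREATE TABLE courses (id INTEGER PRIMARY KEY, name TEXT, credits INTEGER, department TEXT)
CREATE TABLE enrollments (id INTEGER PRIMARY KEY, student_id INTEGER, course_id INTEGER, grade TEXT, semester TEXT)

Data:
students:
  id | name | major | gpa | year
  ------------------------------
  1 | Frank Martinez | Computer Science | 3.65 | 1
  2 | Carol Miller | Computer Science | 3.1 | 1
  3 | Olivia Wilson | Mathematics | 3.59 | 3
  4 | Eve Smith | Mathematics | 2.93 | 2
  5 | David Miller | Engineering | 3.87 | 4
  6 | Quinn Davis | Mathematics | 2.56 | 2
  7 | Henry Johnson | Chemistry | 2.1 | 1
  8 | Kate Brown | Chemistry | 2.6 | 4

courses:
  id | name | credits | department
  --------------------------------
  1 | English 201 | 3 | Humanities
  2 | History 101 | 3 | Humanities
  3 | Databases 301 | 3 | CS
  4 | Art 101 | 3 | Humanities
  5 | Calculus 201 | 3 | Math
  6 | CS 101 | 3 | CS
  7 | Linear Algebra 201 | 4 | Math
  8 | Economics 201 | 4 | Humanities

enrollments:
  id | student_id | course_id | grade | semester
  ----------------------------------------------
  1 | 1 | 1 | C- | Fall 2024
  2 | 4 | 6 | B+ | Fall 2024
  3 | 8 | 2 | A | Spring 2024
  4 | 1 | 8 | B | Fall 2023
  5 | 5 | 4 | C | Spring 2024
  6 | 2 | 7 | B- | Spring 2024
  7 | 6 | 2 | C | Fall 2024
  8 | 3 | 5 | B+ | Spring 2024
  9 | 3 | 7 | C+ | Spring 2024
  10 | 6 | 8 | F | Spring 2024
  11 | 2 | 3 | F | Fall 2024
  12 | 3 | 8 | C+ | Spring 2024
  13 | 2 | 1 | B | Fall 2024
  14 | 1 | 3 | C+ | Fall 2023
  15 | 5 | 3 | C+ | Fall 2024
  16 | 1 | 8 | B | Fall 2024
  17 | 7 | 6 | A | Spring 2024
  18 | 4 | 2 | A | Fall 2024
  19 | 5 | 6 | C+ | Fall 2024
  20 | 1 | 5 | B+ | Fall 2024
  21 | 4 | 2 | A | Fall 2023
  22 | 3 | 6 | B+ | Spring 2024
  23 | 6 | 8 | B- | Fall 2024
SELECT p.name FROM courses p LEFT JOIN enrollments c ON c.course_id = p.id WHERE c.id IS NULL

Execution result:
(no rows)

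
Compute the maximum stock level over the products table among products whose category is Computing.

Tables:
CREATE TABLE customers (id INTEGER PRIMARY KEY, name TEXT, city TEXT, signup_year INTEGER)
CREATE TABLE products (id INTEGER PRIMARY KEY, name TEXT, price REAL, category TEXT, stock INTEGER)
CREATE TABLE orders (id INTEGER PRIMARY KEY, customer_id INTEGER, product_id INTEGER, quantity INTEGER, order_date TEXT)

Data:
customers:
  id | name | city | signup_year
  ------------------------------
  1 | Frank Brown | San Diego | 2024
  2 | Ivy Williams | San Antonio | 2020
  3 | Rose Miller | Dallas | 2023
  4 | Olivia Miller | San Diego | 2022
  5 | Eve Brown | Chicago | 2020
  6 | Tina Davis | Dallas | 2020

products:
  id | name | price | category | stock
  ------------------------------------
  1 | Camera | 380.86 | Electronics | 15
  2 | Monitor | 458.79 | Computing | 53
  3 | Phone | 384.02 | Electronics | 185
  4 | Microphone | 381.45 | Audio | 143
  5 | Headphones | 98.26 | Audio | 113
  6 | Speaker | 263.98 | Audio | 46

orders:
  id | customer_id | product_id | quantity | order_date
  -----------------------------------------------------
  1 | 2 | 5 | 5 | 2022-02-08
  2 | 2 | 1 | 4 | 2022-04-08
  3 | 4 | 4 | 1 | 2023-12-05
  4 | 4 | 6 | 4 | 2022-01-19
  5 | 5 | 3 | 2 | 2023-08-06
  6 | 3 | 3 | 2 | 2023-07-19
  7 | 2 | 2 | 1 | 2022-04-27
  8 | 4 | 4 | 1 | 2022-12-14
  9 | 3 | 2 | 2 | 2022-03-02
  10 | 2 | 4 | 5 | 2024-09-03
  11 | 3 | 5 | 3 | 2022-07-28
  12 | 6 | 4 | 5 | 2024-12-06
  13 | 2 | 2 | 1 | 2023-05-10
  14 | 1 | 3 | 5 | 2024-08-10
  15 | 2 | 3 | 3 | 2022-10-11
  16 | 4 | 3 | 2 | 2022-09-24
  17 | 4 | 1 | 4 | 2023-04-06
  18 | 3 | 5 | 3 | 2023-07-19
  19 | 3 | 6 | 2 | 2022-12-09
SELECT MAX(stock) FROM products WHERE category = 'Computing'

Execution result:
53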